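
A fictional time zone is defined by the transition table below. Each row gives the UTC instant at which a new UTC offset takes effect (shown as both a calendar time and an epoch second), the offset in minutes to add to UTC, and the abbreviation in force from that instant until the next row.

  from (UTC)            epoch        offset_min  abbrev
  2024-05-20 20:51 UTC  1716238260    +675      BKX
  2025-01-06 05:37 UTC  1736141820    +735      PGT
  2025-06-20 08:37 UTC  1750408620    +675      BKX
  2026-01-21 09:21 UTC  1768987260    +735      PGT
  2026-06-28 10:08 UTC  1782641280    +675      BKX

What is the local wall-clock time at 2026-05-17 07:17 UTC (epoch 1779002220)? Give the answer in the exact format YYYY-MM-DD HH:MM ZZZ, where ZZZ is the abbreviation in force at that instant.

2026-05-17 19:32 PGT

Query: 2026-05-17 07:17 UTC
Rule 4/5 (PGT, +12:15): 2026-01-21 09:21 UTC ≤ query < 2026-06-28 10:08 UTC
7·60 + 17 + 735 = 1172 min
1172 = 0·1440 + 1172; 1172 = 19·60 + 32 → 19:32, same day
→ 2026-05-17 19:32 PGT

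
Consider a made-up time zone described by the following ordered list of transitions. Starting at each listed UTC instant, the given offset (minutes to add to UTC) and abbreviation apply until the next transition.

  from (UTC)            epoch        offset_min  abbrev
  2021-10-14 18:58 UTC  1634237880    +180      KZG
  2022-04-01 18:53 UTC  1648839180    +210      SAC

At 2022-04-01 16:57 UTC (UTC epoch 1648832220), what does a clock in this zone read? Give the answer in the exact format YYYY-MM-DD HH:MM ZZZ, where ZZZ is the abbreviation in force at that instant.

Query: 2022-04-01 16:57 UTC
Rule 1/2 (KZG, +03:00): 2021-10-14 18:58 UTC ≤ query < 2022-04-01 18:53 UTC
16·60 + 57 + 180 = 1197 min
1197 = 0·1440 + 1197; 1197 = 19·60 + 57 → 19:57, same day
→ 2022-04-01 19:57 KZG

2022-04-01 19:57 KZG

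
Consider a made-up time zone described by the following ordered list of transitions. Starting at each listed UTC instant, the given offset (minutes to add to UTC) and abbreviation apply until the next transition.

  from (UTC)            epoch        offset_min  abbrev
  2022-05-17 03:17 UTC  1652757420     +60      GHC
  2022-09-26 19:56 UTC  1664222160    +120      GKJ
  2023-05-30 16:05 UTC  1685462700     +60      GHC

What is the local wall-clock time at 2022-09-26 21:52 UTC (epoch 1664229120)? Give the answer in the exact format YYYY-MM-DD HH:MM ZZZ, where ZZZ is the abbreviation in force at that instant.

Query: 2022-09-26 21:52 UTC
Rule 2/3 (GKJ, +02:00): 2022-09-26 19:56 UTC ≤ query < 2023-05-30 16:05 UTC
21·60 + 52 + 120 = 1432 min
1432 = 0·1440 + 1432; 1432 = 23·60 + 52 → 23:52, same day
→ 2022-09-26 23:52 GKJ

2022-09-26 23:52 GKJ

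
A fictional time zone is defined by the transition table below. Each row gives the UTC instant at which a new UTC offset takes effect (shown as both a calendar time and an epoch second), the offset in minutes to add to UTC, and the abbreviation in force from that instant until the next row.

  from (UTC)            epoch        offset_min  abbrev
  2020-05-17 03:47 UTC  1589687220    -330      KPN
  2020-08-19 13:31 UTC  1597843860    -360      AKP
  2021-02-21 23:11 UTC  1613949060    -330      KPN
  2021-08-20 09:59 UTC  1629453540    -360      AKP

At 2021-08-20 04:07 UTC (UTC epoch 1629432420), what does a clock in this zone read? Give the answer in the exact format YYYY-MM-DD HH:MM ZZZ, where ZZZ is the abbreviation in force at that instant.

2021-08-19 22:37 KPN

Query: 2021-08-20 04:07 UTC
Rule 3/4 (KPN, -05:30): 2021-02-21 23:11 UTC ≤ query < 2021-08-20 09:59 UTC
4·60 + 7 - 330 = -83 min
-83 = -1·1440 + 1357; 1357 = 22·60 + 37 → 22:37, 2021-08-20 - 1 day = 2021-08-19
→ 2021-08-19 22:37 KPN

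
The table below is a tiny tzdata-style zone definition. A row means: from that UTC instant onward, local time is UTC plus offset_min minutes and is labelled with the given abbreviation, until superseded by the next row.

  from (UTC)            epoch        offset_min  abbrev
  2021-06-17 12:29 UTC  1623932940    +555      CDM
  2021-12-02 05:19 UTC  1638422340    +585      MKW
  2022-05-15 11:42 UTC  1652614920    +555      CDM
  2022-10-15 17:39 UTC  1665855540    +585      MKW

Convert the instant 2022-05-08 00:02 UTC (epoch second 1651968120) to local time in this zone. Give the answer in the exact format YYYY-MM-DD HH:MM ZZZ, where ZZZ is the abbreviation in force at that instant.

Query: 2022-05-08 00:02 UTC
Rule 2/4 (MKW, +09:45): 2021-12-02 05:19 UTC ≤ query < 2022-05-15 11:42 UTC
0·60 + 2 + 585 = 587 min
587 = 0·1440 + 587; 587 = 9·60 + 47 → 09:47, same day
→ 2022-05-08 09:47 MKW

2022-05-08 09:47 MKW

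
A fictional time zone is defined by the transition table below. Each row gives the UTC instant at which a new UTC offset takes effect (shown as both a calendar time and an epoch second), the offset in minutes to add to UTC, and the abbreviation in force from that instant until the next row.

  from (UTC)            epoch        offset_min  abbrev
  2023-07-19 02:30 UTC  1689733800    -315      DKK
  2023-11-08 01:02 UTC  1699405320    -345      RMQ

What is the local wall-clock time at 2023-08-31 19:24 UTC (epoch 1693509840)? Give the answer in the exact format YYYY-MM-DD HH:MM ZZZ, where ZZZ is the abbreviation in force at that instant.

2023-08-31 14:09 DKK

Query: 2023-08-31 19:24 UTC
Rule 1/2 (DKK, -05:15): 2023-07-19 02:30 UTC ≤ query < 2023-11-08 01:02 UTC
19·60 + 24 - 315 = 849 min
849 = 0·1440 + 849; 849 = 14·60 + 9 → 14:09, same day
→ 2023-08-31 14:09 DKK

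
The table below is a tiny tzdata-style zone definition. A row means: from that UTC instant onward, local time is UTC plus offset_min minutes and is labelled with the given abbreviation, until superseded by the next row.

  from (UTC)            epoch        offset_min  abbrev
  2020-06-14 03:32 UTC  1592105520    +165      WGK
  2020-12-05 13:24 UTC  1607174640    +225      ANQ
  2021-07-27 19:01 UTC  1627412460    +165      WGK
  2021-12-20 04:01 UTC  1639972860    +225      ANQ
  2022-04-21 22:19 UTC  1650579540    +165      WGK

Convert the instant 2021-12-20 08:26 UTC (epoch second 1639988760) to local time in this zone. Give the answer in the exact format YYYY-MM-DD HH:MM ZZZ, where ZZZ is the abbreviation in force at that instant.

Query: 2021-12-20 08:26 UTC
Rule 4/5 (ANQ, +03:45): 2021-12-20 04:01 UTC ≤ query < 2022-04-21 22:19 UTC
8·60 + 26 + 225 = 731 min
731 = 0·1440 + 731; 731 = 12·60 + 11 → 12:11, same day
→ 2021-12-20 12:11 ANQ

2021-12-20 12:11 ANQ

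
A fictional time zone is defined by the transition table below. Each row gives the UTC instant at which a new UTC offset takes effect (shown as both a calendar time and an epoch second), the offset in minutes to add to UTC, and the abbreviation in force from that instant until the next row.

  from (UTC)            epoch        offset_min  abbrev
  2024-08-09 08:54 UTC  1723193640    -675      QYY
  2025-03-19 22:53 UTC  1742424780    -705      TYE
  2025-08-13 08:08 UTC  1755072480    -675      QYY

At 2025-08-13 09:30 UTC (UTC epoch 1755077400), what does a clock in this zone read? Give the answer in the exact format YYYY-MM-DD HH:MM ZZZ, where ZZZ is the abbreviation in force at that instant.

Query: 2025-08-13 09:30 UTC
Rule 3/3 (QYY, -11:15): 2025-08-13 08:08 UTC ≤ query < +∞
9·60 + 30 - 675 = -105 min
-105 = -1·1440 + 1335; 1335 = 22·60 + 15 → 22:15, 2025-08-13 - 1 day = 2025-08-12
→ 2025-08-12 22:15 QYY

2025-08-12 22:15 QYY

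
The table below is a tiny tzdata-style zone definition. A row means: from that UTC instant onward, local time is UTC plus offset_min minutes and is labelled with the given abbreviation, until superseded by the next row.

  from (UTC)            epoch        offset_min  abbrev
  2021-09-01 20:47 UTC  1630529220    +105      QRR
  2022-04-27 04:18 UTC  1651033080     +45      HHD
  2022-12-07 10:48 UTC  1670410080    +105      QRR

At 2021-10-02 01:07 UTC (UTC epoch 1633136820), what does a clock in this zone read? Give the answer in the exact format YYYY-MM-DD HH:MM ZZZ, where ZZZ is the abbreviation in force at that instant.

Query: 2021-10-02 01:07 UTC
Rule 1/3 (QRR, +01:45): 2021-09-01 20:47 UTC ≤ query < 2022-04-27 04:18 UTC
1·60 + 7 + 105 = 172 min
172 = 0·1440 + 172; 172 = 2·60 + 52 → 02:52, same day
→ 2021-10-02 02:52 QRR

2021-10-02 02:52 QRR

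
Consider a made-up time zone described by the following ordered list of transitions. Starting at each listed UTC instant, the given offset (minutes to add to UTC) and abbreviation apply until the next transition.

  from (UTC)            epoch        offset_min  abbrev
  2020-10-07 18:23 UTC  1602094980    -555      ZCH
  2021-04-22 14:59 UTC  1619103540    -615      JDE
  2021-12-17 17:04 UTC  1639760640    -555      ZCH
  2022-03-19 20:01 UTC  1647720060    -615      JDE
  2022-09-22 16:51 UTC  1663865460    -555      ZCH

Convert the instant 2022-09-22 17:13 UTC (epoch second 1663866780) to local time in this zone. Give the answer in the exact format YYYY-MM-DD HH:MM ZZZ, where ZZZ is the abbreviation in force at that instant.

Query: 2022-09-22 17:13 UTC
Rule 5/5 (ZCH, -09:15): 2022-09-22 16:51 UTC ≤ query < +∞
17·60 + 13 - 555 = 478 min
478 = 0·1440 + 478; 478 = 7·60 + 58 → 07:58, same day
→ 2022-09-22 07:58 ZCH

2022-09-22 07:58 ZCH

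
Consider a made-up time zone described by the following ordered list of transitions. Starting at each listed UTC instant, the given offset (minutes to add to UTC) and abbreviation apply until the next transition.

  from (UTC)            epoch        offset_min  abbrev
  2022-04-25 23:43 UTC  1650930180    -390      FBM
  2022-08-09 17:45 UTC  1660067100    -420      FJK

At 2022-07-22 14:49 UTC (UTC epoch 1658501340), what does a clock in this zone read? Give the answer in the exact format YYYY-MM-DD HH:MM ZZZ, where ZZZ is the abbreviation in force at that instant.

2022-07-22 08:19 FBM

Query: 2022-07-22 14:49 UTC
Rule 1/2 (FBM, -06:30): 2022-04-25 23:43 UTC ≤ query < 2022-08-09 17:45 UTC
14·60 + 49 - 390 = 499 min
499 = 0·1440 + 499; 499 = 8·60 + 19 → 08:19, same day
→ 2022-07-22 08:19 FBM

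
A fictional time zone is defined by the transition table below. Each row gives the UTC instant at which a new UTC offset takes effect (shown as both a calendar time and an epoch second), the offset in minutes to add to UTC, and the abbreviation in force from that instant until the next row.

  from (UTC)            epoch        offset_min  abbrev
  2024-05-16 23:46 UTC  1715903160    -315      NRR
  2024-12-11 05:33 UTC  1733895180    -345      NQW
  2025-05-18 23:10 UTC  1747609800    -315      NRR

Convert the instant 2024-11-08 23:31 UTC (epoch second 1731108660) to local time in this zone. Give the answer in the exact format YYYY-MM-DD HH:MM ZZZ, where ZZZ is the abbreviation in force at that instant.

Query: 2024-11-08 23:31 UTC
Rule 1/3 (NRR, -05:15): 2024-05-16 23:46 UTC ≤ query < 2024-12-11 05:33 UTC
23·60 + 31 - 315 = 1096 min
1096 = 0·1440 + 1096; 1096 = 18·60 + 16 → 18:16, same day
→ 2024-11-08 18:16 NRR

2024-11-08 18:16 NRR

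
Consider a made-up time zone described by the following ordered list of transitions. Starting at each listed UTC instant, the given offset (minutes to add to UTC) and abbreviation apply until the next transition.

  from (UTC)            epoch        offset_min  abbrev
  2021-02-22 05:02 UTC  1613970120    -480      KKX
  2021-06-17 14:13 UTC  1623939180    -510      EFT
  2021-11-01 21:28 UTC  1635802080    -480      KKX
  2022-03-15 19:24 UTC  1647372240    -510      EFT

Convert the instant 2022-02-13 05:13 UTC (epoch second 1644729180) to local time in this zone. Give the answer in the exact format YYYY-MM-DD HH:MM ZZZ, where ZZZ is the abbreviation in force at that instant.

Query: 2022-02-13 05:13 UTC
Rule 3/4 (KKX, -08:00): 2021-11-01 21:28 UTC ≤ query < 2022-03-15 19:24 UTC
5·60 + 13 - 480 = -167 min
-167 = -1·1440 + 1273; 1273 = 21·60 + 13 → 21:13, 2022-02-13 - 1 day = 2022-02-12
→ 2022-02-12 21:13 KKX

2022-02-12 21:13 KKX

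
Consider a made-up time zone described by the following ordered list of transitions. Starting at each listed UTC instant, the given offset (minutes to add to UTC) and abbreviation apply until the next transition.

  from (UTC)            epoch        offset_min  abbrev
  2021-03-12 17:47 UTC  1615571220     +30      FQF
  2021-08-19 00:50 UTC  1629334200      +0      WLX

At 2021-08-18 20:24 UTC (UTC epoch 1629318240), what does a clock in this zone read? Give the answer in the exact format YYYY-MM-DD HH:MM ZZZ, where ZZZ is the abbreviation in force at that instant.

Query: 2021-08-18 20:24 UTC
Rule 1/2 (FQF, +00:30): 2021-03-12 17:47 UTC ≤ query < 2021-08-19 00:50 UTC
20·60 + 24 + 30 = 1254 min
1254 = 0·1440 + 1254; 1254 = 20·60 + 54 → 20:54, same day
→ 2021-08-18 20:54 FQF

2021-08-18 20:54 FQF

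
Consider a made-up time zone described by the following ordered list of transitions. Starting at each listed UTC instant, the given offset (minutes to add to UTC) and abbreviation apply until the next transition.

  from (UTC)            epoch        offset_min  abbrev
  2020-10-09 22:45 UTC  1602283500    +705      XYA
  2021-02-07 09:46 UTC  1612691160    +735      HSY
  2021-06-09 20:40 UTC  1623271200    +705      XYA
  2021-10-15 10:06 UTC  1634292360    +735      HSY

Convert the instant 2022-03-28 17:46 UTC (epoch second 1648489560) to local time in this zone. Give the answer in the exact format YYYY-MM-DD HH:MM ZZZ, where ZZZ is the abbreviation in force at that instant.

Query: 2022-03-28 17:46 UTC
Rule 4/4 (HSY, +12:15): 2021-10-15 10:06 UTC ≤ query < +∞
17·60 + 46 + 735 = 1801 min
1801 = 1·1440 + 361; 361 = 6·60 + 1 → 06:01, 2022-03-28 + 1 day = 2022-03-29
→ 2022-03-29 06:01 HSY

2022-03-29 06:01 HSY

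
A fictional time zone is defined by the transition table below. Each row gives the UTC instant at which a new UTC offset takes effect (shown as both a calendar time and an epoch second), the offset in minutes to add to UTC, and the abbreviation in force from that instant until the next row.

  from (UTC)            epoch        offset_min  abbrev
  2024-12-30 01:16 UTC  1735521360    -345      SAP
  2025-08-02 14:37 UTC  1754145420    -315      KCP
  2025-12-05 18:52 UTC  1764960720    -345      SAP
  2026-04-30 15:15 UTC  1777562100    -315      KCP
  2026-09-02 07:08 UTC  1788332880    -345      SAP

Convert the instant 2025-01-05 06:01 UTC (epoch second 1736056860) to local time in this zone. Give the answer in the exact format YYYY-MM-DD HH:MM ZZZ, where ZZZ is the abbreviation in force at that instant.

Query: 2025-01-05 06:01 UTC
Rule 1/5 (SAP, -05:45): 2024-12-30 01:16 UTC ≤ query < 2025-08-02 14:37 UTC
6·60 + 1 - 345 = 16 min
16 = 0·1440 + 16; 16 = 0·60 + 16 → 00:16, same day
→ 2025-01-05 00:16 SAP

2025-01-05 00:16 SAP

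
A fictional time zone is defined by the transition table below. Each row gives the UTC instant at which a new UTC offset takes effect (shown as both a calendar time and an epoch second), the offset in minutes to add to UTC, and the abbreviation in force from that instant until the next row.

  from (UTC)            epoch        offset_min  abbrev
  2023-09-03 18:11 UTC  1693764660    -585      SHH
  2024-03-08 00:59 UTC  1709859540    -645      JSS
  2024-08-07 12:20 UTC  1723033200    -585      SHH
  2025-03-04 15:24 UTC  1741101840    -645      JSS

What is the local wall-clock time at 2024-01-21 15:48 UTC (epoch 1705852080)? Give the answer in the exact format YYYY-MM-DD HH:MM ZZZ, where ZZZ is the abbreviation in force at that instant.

2024-01-21 06:03 SHH

Query: 2024-01-21 15:48 UTC
Rule 1/4 (SHH, -09:45): 2023-09-03 18:11 UTC ≤ query < 2024-03-08 00:59 UTC
15·60 + 48 - 585 = 363 min
363 = 0·1440 + 363; 363 = 6·60 + 3 → 06:03, same day
→ 2024-01-21 06:03 SHH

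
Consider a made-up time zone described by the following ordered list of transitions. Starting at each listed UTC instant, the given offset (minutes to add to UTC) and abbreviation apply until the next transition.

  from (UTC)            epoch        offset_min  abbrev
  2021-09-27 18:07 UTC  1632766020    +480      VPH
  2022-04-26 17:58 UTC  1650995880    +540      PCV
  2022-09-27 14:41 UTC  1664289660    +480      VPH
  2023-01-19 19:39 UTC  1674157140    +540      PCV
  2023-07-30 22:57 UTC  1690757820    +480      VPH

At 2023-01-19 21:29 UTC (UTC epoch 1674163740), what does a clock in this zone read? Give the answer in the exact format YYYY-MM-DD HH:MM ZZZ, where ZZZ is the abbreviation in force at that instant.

Query: 2023-01-19 21:29 UTC
Rule 4/5 (PCV, +09:00): 2023-01-19 19:39 UTC ≤ query < 2023-07-30 22:57 UTC
21·60 + 29 + 540 = 1829 min
1829 = 1·1440 + 389; 389 = 6·60 + 29 → 06:29, 2023-01-19 + 1 day = 2023-01-20
→ 2023-01-20 06:29 PCV

2023-01-20 06:29 PCV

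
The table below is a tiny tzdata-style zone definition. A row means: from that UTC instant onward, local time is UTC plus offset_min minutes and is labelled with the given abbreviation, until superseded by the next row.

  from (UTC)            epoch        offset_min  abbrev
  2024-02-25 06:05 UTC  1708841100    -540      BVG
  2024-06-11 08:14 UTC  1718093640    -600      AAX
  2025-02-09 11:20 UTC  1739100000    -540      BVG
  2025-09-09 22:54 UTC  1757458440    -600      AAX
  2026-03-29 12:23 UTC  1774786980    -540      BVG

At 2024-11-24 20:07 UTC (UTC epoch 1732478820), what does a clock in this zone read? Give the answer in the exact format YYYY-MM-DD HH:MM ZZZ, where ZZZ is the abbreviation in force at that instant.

2024-11-24 10:07 AAX

Query: 2024-11-24 20:07 UTC
Rule 2/5 (AAX, -10:00): 2024-06-11 08:14 UTC ≤ query < 2025-02-09 11:20 UTC
20·60 + 7 - 600 = 607 min
607 = 0·1440 + 607; 607 = 10·60 + 7 → 10:07, same day
→ 2024-11-24 10:07 AAX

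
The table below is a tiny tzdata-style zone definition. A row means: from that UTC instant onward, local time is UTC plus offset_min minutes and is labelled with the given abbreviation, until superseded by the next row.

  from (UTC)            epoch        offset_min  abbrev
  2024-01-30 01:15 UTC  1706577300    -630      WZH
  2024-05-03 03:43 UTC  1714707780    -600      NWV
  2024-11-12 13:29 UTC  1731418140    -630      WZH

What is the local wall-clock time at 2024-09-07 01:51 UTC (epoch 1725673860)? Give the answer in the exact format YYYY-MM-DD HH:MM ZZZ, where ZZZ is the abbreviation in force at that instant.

2024-09-06 15:51 NWV

Query: 2024-09-07 01:51 UTC
Rule 2/3 (NWV, -10:00): 2024-05-03 03:43 UTC ≤ query < 2024-11-12 13:29 UTC
1·60 + 51 - 600 = -489 min
-489 = -1·1440 + 951; 951 = 15·60 + 51 → 15:51, 2024-09-07 - 1 day = 2024-09-06
→ 2024-09-06 15:51 NWV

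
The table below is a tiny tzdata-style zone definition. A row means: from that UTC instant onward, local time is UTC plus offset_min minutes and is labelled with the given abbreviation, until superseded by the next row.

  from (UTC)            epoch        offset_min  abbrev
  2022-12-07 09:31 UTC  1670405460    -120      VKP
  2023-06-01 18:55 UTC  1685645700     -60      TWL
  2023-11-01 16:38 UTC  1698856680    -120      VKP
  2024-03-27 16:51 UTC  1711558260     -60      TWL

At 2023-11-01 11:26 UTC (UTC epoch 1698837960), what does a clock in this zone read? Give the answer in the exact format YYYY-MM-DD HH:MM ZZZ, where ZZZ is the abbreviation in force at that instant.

Query: 2023-11-01 11:26 UTC
Rule 2/4 (TWL, -01:00): 2023-06-01 18:55 UTC ≤ query < 2023-11-01 16:38 UTC
11·60 + 26 - 60 = 626 min
626 = 0·1440 + 626; 626 = 10·60 + 26 → 10:26, same day
→ 2023-11-01 10:26 TWL

2023-11-01 10:26 TWL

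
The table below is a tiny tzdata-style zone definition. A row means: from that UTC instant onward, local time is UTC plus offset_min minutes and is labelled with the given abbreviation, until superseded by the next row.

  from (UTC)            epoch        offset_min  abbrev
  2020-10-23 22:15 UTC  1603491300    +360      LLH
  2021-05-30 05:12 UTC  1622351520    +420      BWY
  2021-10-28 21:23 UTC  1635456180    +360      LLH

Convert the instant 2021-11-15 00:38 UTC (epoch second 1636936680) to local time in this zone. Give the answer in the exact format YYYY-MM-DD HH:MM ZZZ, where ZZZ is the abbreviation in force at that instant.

Query: 2021-11-15 00:38 UTC
Rule 3/3 (LLH, +06:00): 2021-10-28 21:23 UTC ≤ query < +∞
0·60 + 38 + 360 = 398 min
398 = 0·1440 + 398; 398 = 6·60 + 38 → 06:38, same day
→ 2021-11-15 06:38 LLH

2021-11-15 06:38 LLH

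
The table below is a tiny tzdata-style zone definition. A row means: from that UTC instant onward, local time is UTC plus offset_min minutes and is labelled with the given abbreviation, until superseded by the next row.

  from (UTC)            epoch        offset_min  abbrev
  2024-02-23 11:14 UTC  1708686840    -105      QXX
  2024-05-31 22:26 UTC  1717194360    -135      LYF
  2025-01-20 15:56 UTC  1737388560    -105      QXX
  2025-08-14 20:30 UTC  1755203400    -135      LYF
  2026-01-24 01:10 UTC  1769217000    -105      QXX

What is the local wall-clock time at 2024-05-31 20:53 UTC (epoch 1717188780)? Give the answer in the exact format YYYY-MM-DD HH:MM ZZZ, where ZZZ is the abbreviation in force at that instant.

Query: 2024-05-31 20:53 UTC
Rule 1/5 (QXX, -01:45): 2024-02-23 11:14 UTC ≤ query < 2024-05-31 22:26 UTC
20·60 + 53 - 105 = 1148 min
1148 = 0·1440 + 1148; 1148 = 19·60 + 8 → 19:08, same day
→ 2024-05-31 19:08 QXX

2024-05-31 19:08 QXX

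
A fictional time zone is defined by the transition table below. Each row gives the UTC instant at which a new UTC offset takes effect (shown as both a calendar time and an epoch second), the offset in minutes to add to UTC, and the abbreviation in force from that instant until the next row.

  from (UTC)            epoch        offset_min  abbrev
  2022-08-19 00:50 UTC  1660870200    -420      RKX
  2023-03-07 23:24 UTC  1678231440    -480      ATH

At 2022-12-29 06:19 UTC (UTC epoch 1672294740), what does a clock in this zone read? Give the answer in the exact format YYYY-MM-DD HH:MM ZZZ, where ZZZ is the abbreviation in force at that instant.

Query: 2022-12-29 06:19 UTC
Rule 1/2 (RKX, -07:00): 2022-08-19 00:50 UTC ≤ query < 2023-03-07 23:24 UTC
6·60 + 19 - 420 = -41 min
-41 = -1·1440 + 1399; 1399 = 23·60 + 19 → 23:19, 2022-12-29 - 1 day = 2022-12-28
→ 2022-12-28 23:19 RKX

2022-12-28 23:19 RKX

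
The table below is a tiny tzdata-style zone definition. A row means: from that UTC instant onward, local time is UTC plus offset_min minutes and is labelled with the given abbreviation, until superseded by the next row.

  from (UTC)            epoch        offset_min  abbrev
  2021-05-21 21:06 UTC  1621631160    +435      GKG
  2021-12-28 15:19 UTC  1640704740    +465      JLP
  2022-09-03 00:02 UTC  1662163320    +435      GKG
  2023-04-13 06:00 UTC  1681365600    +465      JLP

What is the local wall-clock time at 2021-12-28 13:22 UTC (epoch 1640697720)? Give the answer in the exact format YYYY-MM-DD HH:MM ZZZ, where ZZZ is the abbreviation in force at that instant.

2021-12-28 20:37 GKG

Query: 2021-12-28 13:22 UTC
Rule 1/4 (GKG, +07:15): 2021-05-21 21:06 UTC ≤ query < 2021-12-28 15:19 UTC
13·60 + 22 + 435 = 1237 min
1237 = 0·1440 + 1237; 1237 = 20·60 + 37 → 20:37, same day
→ 2021-12-28 20:37 GKG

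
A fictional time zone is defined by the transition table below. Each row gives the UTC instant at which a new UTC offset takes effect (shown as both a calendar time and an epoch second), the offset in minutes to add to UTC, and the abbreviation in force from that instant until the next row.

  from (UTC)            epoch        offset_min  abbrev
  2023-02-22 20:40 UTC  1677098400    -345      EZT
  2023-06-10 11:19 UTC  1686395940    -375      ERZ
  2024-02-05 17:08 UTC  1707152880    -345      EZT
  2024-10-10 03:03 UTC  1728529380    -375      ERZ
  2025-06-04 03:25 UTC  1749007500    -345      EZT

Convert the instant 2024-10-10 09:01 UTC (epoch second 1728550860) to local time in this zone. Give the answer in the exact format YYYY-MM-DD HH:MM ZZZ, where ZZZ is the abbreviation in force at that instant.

2024-10-10 02:46 ERZ

Query: 2024-10-10 09:01 UTC
Rule 4/5 (ERZ, -06:15): 2024-10-10 03:03 UTC ≤ query < 2025-06-04 03:25 UTC
9·60 + 1 - 375 = 166 min
166 = 0·1440 + 166; 166 = 2·60 + 46 → 02:46, same day
→ 2024-10-10 02:46 ERZ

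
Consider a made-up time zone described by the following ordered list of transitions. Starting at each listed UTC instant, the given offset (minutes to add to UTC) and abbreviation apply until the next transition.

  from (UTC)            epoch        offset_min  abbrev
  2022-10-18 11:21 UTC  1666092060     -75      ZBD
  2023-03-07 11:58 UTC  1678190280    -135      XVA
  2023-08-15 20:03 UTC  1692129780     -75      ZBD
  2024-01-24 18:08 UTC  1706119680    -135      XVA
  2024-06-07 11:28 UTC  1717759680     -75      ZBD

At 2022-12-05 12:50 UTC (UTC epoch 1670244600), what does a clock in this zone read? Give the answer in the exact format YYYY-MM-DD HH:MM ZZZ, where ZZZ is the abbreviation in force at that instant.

Query: 2022-12-05 12:50 UTC
Rule 1/5 (ZBD, -01:15): 2022-10-18 11:21 UTC ≤ query < 2023-03-07 11:58 UTC
12·60 + 50 - 75 = 695 min
695 = 0·1440 + 695; 695 = 11·60 + 35 → 11:35, same day
→ 2022-12-05 11:35 ZBD

2022-12-05 11:35 ZBD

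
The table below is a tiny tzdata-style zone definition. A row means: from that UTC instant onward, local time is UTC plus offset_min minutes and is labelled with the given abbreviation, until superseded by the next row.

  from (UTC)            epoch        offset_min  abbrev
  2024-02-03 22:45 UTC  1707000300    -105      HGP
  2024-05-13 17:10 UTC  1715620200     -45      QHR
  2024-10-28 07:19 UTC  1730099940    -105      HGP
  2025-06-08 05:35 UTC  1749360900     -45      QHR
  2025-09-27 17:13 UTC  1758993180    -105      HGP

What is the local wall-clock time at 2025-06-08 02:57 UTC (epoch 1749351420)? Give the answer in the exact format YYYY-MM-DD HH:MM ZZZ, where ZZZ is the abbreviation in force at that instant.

2025-06-08 01:12 HGP

Query: 2025-06-08 02:57 UTC
Rule 3/5 (HGP, -01:45): 2024-10-28 07:19 UTC ≤ query < 2025-06-08 05:35 UTC
2·60 + 57 - 105 = 72 min
72 = 0·1440 + 72; 72 = 1·60 + 12 → 01:12, same day
→ 2025-06-08 01:12 HGP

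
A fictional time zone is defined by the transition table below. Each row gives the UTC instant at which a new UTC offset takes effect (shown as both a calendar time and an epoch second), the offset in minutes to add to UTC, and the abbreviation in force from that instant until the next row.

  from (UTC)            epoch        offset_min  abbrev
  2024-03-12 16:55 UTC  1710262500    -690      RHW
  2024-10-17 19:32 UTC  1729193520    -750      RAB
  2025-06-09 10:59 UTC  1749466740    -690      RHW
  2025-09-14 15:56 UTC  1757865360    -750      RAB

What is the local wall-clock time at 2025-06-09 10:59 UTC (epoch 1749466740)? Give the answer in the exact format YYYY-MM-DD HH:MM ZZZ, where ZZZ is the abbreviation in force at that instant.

Query: 2025-06-09 10:59 UTC
Rule 3/4 (RHW, -11:30): 2025-06-09 10:59 UTC ≤ query < 2025-09-14 15:56 UTC
10·60 + 59 - 690 = -31 min
-31 = -1·1440 + 1409; 1409 = 23·60 + 29 → 23:29, 2025-06-09 - 1 day = 2025-06-08
→ 2025-06-08 23:29 RHW

2025-06-08 23:29 RHW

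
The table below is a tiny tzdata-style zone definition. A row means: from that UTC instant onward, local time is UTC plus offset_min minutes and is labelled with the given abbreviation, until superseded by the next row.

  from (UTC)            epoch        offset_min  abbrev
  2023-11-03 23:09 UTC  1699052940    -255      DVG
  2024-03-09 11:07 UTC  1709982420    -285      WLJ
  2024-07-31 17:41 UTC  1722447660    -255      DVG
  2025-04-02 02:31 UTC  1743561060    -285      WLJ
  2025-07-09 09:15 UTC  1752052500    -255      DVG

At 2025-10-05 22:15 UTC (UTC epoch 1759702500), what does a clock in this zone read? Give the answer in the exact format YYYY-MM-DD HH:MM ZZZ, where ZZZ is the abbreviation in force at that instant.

Query: 2025-10-05 22:15 UTC
Rule 5/5 (DVG, -04:15): 2025-07-09 09:15 UTC ≤ query < +∞
22·60 + 15 - 255 = 1080 min
1080 = 0·1440 + 1080; 1080 = 18·60 + 0 → 18:00, same day
→ 2025-10-05 18:00 DVG

2025-10-05 18:00 DVG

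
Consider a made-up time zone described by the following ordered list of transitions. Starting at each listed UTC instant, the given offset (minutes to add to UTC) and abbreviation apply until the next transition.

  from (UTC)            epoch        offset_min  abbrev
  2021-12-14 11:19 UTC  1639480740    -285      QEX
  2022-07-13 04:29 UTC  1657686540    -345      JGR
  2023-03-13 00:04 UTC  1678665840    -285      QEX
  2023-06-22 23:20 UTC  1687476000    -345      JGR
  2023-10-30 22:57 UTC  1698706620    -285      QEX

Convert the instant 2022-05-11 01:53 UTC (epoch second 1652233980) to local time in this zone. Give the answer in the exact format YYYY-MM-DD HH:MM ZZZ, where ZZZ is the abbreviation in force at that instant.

Query: 2022-05-11 01:53 UTC
Rule 1/5 (QEX, -04:45): 2021-12-14 11:19 UTC ≤ query < 2022-07-13 04:29 UTC
1·60 + 53 - 285 = -172 min
-172 = -1·1440 + 1268; 1268 = 21·60 + 8 → 21:08, 2022-05-11 - 1 day = 2022-05-10
→ 2022-05-10 21:08 QEX

2022-05-10 21:08 QEX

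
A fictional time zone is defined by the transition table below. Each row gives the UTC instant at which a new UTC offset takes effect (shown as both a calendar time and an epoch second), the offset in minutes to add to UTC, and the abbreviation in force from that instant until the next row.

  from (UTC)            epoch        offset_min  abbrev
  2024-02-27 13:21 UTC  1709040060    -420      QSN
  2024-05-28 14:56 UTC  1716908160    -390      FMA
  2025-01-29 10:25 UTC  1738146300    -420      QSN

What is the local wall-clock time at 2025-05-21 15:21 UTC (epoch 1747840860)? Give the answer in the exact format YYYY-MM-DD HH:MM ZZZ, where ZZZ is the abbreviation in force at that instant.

2025-05-21 08:21 QSN

Query: 2025-05-21 15:21 UTC
Rule 3/3 (QSN, -07:00): 2025-01-29 10:25 UTC ≤ query < +∞
15·60 + 21 - 420 = 501 min
501 = 0·1440 + 501; 501 = 8·60 + 21 → 08:21, same day
→ 2025-05-21 08:21 QSN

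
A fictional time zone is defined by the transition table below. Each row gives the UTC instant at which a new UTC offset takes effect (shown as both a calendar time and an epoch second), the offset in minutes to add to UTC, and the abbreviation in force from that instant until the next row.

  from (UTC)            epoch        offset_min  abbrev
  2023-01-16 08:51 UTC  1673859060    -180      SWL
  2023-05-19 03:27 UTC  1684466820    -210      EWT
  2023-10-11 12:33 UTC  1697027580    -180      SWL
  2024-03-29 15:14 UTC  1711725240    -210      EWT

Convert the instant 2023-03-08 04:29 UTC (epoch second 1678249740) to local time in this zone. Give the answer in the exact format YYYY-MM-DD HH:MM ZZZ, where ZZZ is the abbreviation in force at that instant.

Query: 2023-03-08 04:29 UTC
Rule 1/4 (SWL, -03:00): 2023-01-16 08:51 UTC ≤ query < 2023-05-19 03:27 UTC
4·60 + 29 - 180 = 89 min
89 = 0·1440 + 89; 89 = 1·60 + 29 → 01:29, same day
→ 2023-03-08 01:29 SWL

2023-03-08 01:29 SWL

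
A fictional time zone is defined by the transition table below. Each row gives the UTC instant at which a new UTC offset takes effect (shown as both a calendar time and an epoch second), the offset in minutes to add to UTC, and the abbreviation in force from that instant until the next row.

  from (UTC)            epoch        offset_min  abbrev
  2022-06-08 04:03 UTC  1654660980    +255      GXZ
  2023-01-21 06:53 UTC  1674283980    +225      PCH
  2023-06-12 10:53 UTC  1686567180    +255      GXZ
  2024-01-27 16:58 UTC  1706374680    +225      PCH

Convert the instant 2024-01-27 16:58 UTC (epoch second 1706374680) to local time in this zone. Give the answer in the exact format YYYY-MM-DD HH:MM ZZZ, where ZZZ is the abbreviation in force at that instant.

2024-01-27 20:43 PCH

Query: 2024-01-27 16:58 UTC
Rule 4/4 (PCH, +03:45): 2024-01-27 16:58 UTC ≤ query < +∞
16·60 + 58 + 225 = 1243 min
1243 = 0·1440 + 1243; 1243 = 20·60 + 43 → 20:43, same day
→ 2024-01-27 20:43 PCH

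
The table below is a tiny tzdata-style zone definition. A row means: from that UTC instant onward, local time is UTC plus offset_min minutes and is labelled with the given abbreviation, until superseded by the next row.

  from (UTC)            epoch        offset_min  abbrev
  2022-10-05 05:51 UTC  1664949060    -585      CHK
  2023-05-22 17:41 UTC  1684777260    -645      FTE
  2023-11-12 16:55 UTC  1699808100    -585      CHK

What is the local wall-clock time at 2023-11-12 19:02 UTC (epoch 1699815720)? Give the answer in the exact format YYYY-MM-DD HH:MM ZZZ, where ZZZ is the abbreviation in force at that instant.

Query: 2023-11-12 19:02 UTC
Rule 3/3 (CHK, -09:45): 2023-11-12 16:55 UTC ≤ query < +∞
19·60 + 2 - 585 = 557 min
557 = 0·1440 + 557; 557 = 9·60 + 17 → 09:17, same day
→ 2023-11-12 09:17 CHK

2023-11-12 09:17 CHK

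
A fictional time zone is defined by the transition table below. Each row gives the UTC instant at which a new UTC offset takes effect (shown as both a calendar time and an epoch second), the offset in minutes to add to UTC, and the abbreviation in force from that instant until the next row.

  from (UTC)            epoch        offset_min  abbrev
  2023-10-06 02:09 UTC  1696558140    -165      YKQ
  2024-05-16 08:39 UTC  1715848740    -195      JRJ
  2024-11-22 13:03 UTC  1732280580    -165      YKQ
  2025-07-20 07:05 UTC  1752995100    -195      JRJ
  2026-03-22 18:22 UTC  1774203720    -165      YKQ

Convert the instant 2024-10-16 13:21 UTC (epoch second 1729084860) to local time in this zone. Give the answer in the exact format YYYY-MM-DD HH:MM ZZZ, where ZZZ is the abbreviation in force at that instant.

2024-10-16 10:06 JRJ

Query: 2024-10-16 13:21 UTC
Rule 2/5 (JRJ, -03:15): 2024-05-16 08:39 UTC ≤ query < 2024-11-22 13:03 UTC
13·60 + 21 - 195 = 606 min
606 = 0·1440 + 606; 606 = 10·60 + 6 → 10:06, same day
→ 2024-10-16 10:06 JRJ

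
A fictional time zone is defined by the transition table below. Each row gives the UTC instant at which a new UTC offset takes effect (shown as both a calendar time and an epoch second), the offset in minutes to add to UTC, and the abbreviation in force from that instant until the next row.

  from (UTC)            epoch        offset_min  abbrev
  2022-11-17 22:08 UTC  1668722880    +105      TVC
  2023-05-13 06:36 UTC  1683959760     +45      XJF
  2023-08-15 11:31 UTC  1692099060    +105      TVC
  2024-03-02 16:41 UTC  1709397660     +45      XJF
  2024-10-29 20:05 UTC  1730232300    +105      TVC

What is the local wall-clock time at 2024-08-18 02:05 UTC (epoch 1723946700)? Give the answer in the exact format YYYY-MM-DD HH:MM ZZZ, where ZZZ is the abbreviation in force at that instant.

Query: 2024-08-18 02:05 UTC
Rule 4/5 (XJF, +00:45): 2024-03-02 16:41 UTC ≤ query < 2024-10-29 20:05 UTC
2·60 + 5 + 45 = 170 min
170 = 0·1440 + 170; 170 = 2·60 + 50 → 02:50, same day
→ 2024-08-18 02:50 XJF

2024-08-18 02:50 XJF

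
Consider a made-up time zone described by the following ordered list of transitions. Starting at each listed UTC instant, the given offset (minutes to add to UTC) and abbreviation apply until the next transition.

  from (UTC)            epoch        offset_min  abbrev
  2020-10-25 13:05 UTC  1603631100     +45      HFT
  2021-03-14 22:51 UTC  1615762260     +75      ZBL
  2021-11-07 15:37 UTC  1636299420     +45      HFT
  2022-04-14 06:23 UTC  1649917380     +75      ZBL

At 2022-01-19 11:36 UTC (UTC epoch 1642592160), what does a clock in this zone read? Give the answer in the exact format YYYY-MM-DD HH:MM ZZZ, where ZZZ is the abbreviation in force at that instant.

2022-01-19 12:21 HFT

Query: 2022-01-19 11:36 UTC
Rule 3/4 (HFT, +00:45): 2021-11-07 15:37 UTC ≤ query < 2022-04-14 06:23 UTC
11·60 + 36 + 45 = 741 min
741 = 0·1440 + 741; 741 = 12·60 + 21 → 12:21, same day
→ 2022-01-19 12:21 HFT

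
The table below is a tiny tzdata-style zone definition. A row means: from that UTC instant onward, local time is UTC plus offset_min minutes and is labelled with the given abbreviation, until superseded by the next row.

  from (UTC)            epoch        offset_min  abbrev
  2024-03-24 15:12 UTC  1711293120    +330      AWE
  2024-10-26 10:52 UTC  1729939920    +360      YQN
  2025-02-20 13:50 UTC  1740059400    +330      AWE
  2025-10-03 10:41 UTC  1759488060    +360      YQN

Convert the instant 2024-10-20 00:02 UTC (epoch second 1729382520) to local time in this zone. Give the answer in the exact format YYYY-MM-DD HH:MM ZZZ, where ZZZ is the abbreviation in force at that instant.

2024-10-20 05:32 AWE

Query: 2024-10-20 00:02 UTC
Rule 1/4 (AWE, +05:30): 2024-03-24 15:12 UTC ≤ query < 2024-10-26 10:52 UTC
0·60 + 2 + 330 = 332 min
332 = 0·1440 + 332; 332 = 5·60 + 32 → 05:32, same day
→ 2024-10-20 05:32 AWE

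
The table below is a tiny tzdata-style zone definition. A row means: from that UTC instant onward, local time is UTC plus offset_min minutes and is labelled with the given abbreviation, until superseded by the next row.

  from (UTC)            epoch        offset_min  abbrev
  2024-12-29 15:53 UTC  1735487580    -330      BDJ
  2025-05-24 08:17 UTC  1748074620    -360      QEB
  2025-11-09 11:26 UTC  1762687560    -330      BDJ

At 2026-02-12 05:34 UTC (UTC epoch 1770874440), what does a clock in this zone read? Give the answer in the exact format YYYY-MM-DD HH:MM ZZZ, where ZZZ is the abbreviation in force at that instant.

Query: 2026-02-12 05:34 UTC
Rule 3/3 (BDJ, -05:30): 2025-11-09 11:26 UTC ≤ query < +∞
5·60 + 34 - 330 = 4 min
4 = 0·1440 + 4; 4 = 0·60 + 4 → 00:04, same day
→ 2026-02-12 00:04 BDJ

2026-02-12 00:04 BDJ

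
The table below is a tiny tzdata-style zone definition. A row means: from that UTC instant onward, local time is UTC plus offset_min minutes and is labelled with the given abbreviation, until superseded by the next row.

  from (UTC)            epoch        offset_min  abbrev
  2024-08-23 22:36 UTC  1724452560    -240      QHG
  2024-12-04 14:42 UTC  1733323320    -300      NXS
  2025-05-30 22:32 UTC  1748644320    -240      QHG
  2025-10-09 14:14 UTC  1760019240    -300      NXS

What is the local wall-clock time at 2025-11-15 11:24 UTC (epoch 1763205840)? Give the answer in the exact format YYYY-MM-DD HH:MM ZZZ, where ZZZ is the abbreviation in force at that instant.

Query: 2025-11-15 11:24 UTC
Rule 4/4 (NXS, -05:00): 2025-10-09 14:14 UTC ≤ query < +∞
11·60 + 24 - 300 = 384 min
384 = 0·1440 + 384; 384 = 6·60 + 24 → 06:24, same day
→ 2025-11-15 06:24 NXS

2025-11-15 06:24 NXS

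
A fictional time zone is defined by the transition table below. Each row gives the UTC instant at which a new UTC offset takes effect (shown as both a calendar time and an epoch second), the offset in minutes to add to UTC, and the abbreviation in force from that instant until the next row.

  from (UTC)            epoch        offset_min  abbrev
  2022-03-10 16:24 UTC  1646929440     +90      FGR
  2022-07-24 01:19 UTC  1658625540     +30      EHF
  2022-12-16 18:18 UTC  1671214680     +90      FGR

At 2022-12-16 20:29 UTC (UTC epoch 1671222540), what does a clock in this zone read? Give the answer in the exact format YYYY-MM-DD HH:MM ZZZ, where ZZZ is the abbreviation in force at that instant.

2022-12-16 21:59 FGR

Query: 2022-12-16 20:29 UTC
Rule 3/3 (FGR, +01:30): 2022-12-16 18:18 UTC ≤ query < +∞
20·60 + 29 + 90 = 1319 min
1319 = 0·1440 + 1319; 1319 = 21·60 + 59 → 21:59, same day
→ 2022-12-16 21:59 FGR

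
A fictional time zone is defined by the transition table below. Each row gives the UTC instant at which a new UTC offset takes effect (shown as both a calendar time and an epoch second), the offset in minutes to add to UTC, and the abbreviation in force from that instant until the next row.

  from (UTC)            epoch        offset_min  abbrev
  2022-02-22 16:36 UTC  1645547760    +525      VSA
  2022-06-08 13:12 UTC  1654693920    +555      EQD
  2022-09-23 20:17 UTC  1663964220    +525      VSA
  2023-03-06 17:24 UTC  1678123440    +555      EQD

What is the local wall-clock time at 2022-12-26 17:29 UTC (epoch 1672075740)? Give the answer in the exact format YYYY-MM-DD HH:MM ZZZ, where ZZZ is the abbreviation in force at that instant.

Query: 2022-12-26 17:29 UTC
Rule 3/4 (VSA, +08:45): 2022-09-23 20:17 UTC ≤ query < 2023-03-06 17:24 UTC
17·60 + 29 + 525 = 1574 min
1574 = 1·1440 + 134; 134 = 2·60 + 14 → 02:14, 2022-12-26 + 1 day = 2022-12-27
→ 2022-12-27 02:14 VSA

2022-12-27 02:14 VSA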